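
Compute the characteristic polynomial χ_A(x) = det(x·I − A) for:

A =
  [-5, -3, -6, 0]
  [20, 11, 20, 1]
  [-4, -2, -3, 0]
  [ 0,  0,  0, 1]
x^4 - 4*x^3 + 6*x^2 - 4*x + 1

Expanding det(x·I − A) (e.g. by cofactor expansion or by noting that A is similar to its Jordan form J, which has the same characteristic polynomial as A) gives
  χ_A(x) = x^4 - 4*x^3 + 6*x^2 - 4*x + 1
which factors as (x - 1)^4. The eigenvalues (with algebraic multiplicities) are λ = 1 with multiplicity 4.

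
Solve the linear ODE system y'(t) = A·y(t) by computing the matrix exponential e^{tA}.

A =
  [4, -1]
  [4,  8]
e^{tA} =
  [-2*t*exp(6*t) + exp(6*t), -t*exp(6*t)]
  [4*t*exp(6*t), 2*t*exp(6*t) + exp(6*t)]

Strategy: write A = P · J · P⁻¹ where J is a Jordan canonical form, so e^{tA} = P · e^{tJ} · P⁻¹, and e^{tJ} can be computed block-by-block.

A has Jordan form
J =
  [6, 1]
  [0, 6]
(up to reordering of blocks).

Per-block formulas:
  For a 2×2 Jordan block J_2(6): exp(t · J_2(6)) = e^(6t)·(I + t·N), where N is the 2×2 nilpotent shift.

After assembling e^{tJ} and conjugating by P, we get:

e^{tA} =
  [-2*t*exp(6*t) + exp(6*t), -t*exp(6*t)]
  [4*t*exp(6*t), 2*t*exp(6*t) + exp(6*t)]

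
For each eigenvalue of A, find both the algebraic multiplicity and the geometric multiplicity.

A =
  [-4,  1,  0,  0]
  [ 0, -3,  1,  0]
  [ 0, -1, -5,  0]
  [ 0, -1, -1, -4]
λ = -4: alg = 4, geom = 2

Step 1 — factor the characteristic polynomial to read off the algebraic multiplicities:
  χ_A(x) = (x + 4)^4

Step 2 — compute geometric multiplicities via the rank-nullity identity g(λ) = n − rank(A − λI):
  rank(A − (-4)·I) = 2, so dim ker(A − (-4)·I) = n − 2 = 2

Summary:
  λ = -4: algebraic multiplicity = 4, geometric multiplicity = 2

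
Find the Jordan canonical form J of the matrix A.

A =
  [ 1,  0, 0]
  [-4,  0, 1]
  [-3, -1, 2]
J_3(1)

The characteristic polynomial is
  det(x·I − A) = x^3 - 3*x^2 + 3*x - 1 = (x - 1)^3

Eigenvalues and multiplicities (the geometric multiplicity of λ is n − rank(A − λI), which equals the number of Jordan blocks for λ):
  λ = 1: algebraic multiplicity = 3, geometric multiplicity = 1

Determining the block sizes for each eigenvalue:
  λ = 1: one block (gm = 1), so the single block has size am = 3 → block sizes [3]

Assembling the blocks gives a Jordan form
J =
  [1, 1, 0]
  [0, 1, 1]
  [0, 0, 1]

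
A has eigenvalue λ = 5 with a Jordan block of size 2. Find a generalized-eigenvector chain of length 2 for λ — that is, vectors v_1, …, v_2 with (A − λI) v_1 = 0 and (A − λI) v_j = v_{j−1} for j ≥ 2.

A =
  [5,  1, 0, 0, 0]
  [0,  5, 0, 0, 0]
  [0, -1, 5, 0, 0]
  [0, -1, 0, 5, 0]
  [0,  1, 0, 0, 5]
A Jordan chain for λ = 5 of length 2:
v_1 = (1, 0, -1, -1, 1)ᵀ
v_2 = (0, 1, 0, 0, 0)ᵀ

Let N = A − (5)·I. We want v_2 with N^2 v_2 = 0 but N^1 v_2 ≠ 0; then v_{j-1} := N · v_j for j = 2, …, 2.

Pick v_2 = (0, 1, 0, 0, 0)ᵀ.
Then v_1 = N · v_2 = (1, 0, -1, -1, 1)ᵀ.

Sanity check: (A − (5)·I) v_1 = (0, 0, 0, 0, 0)ᵀ = 0. ✓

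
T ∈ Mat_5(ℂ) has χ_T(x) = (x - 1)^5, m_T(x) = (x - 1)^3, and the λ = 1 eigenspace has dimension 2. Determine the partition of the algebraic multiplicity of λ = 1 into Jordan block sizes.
Block sizes for λ = 1: [3, 2]

Step 1 — from the characteristic polynomial, algebraic multiplicity of λ = 1 is 5. From dim ker(T − (1)·I) = 2, there are exactly 2 Jordan blocks for λ = 1.
Step 2 — from the minimal polynomial, the factor (x − 1)^3 tells us the largest block for λ = 1 has size 3.
Step 3 — with total size 5, 2 blocks, and largest block 3, the block sizes (in nonincreasing order) are [3, 2].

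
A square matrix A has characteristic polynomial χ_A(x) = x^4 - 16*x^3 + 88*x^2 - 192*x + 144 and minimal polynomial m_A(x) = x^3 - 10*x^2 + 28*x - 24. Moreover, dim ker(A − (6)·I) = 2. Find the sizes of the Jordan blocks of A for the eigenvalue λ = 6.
Block sizes for λ = 6: [1, 1]

Step 1 — from the characteristic polynomial, algebraic multiplicity of λ = 6 is 2. From dim ker(A − (6)·I) = 2, there are exactly 2 Jordan blocks for λ = 6.
Step 2 — from the minimal polynomial, the factor (x − 6) tells us the largest block for λ = 6 has size 1.
Step 3 — with total size 2, 2 blocks, and largest block 1, the block sizes (in nonincreasing order) are [1, 1].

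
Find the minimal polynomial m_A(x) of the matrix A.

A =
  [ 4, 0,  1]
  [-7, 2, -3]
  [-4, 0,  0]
x^3 - 6*x^2 + 12*x - 8

The characteristic polynomial is χ_A(x) = (x - 2)^3, so the eigenvalues are known. The minimal polynomial is
  m_A(x) = Π_λ (x − λ)^{k_λ}
where k_λ is the size of the *largest* Jordan block for λ (equivalently, the smallest k with (A − λI)^k v = 0 for every generalised eigenvector v of λ).

  λ = 2: largest Jordan block has size 3, contributing (x − 2)^3

So m_A(x) = (x - 2)^3 = x^3 - 6*x^2 + 12*x - 8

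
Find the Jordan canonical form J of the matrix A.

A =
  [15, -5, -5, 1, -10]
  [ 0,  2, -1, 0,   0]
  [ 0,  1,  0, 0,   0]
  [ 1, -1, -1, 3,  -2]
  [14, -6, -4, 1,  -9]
J_2(1) ⊕ J_1(1) ⊕ J_2(4)

The characteristic polynomial is
  det(x·I − A) = x^5 - 11*x^4 + 43*x^3 - 73*x^2 + 56*x - 16 = (x - 4)^2*(x - 1)^3

Eigenvalues and multiplicities (the geometric multiplicity of λ is n − rank(A − λI), which equals the number of Jordan blocks for λ):
  λ = 1: algebraic multiplicity = 3, geometric multiplicity = 2
  λ = 4: algebraic multiplicity = 2, geometric multiplicity = 1

Determining the block sizes for each eigenvalue:
  λ = 1: 2 blocks summing to 3 forces exactly one block of size 2 and the rest size 1 → block sizes [2, 1]
  λ = 4: one block (gm = 1), so the single block has size am = 2 → block sizes [2]

Assembling the blocks gives a Jordan form
J =
  [1, 1, 0, 0, 0]
  [0, 1, 0, 0, 0]
  [0, 0, 1, 0, 0]
  [0, 0, 0, 4, 1]
  [0, 0, 0, 0, 4]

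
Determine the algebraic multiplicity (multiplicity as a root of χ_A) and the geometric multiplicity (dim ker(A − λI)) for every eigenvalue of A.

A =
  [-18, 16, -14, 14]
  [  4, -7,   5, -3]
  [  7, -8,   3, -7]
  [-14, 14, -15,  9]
λ = -4: alg = 3, geom = 1; λ = -1: alg = 1, geom = 1

Step 1 — factor the characteristic polynomial to read off the algebraic multiplicities:
  χ_A(x) = (x + 1)*(x + 4)^3

Step 2 — compute geometric multiplicities via the rank-nullity identity g(λ) = n − rank(A − λI):
  rank(A − (-4)·I) = 3, so dim ker(A − (-4)·I) = n − 3 = 1
  rank(A − (-1)·I) = 3, so dim ker(A − (-1)·I) = n − 3 = 1

Summary:
  λ = -4: algebraic multiplicity = 3, geometric multiplicity = 1
  λ = -1: algebraic multiplicity = 1, geometric multiplicity = 1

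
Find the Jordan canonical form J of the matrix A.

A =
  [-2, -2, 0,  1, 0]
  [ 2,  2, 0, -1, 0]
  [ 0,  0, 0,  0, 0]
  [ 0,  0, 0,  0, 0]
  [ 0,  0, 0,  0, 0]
J_2(0) ⊕ J_1(0) ⊕ J_1(0) ⊕ J_1(0)

The characteristic polynomial is
  det(x·I − A) = x^5

Eigenvalues and multiplicities (the geometric multiplicity of λ is n − rank(A − λI), which equals the number of Jordan blocks for λ):
  λ = 0: algebraic multiplicity = 5, geometric multiplicity = 4

Determining the block sizes for each eigenvalue:
  λ = 0: 4 blocks summing to 5 forces exactly one block of size 2 and the rest size 1 → block sizes [2, 1, 1, 1]

Assembling the blocks gives a Jordan form
J =
  [0, 1, 0, 0, 0]
  [0, 0, 0, 0, 0]
  [0, 0, 0, 0, 0]
  [0, 0, 0, 0, 0]
  [0, 0, 0, 0, 0]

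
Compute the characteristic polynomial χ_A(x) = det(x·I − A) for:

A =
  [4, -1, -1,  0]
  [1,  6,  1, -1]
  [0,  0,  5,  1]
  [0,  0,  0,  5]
x^4 - 20*x^3 + 150*x^2 - 500*x + 625

Expanding det(x·I − A) (e.g. by cofactor expansion or by noting that A is similar to its Jordan form J, which has the same characteristic polynomial as A) gives
  χ_A(x) = x^4 - 20*x^3 + 150*x^2 - 500*x + 625
which factors as (x - 5)^4. The eigenvalues (with algebraic multiplicities) are λ = 5 with multiplicity 4.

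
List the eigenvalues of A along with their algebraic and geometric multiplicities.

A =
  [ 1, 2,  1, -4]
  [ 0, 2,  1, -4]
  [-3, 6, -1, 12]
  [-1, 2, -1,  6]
λ = 2: alg = 4, geom = 2

Step 1 — factor the characteristic polynomial to read off the algebraic multiplicities:
  χ_A(x) = (x - 2)^4

Step 2 — compute geometric multiplicities via the rank-nullity identity g(λ) = n − rank(A − λI):
  rank(A − (2)·I) = 2, so dim ker(A − (2)·I) = n − 2 = 2

Summary:
  λ = 2: algebraic multiplicity = 4, geometric multiplicity = 2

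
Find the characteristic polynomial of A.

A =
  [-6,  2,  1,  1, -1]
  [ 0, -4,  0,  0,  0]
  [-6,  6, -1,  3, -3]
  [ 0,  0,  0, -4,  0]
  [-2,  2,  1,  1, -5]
x^5 + 20*x^4 + 160*x^3 + 640*x^2 + 1280*x + 1024

Expanding det(x·I − A) (e.g. by cofactor expansion or by noting that A is similar to its Jordan form J, which has the same characteristic polynomial as A) gives
  χ_A(x) = x^5 + 20*x^4 + 160*x^3 + 640*x^2 + 1280*x + 1024
which factors as (x + 4)^5. The eigenvalues (with algebraic multiplicities) are λ = -4 with multiplicity 5.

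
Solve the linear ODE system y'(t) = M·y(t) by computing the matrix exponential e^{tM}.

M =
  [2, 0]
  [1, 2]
e^{tM} =
  [exp(2*t), 0]
  [t*exp(2*t), exp(2*t)]

Strategy: write M = P · J · P⁻¹ where J is a Jordan canonical form, so e^{tM} = P · e^{tJ} · P⁻¹, and e^{tJ} can be computed block-by-block.

M has Jordan form
J =
  [2, 1]
  [0, 2]
(up to reordering of blocks).

Per-block formulas:
  For a 2×2 Jordan block J_2(2): exp(t · J_2(2)) = e^(2t)·(I + t·N), where N is the 2×2 nilpotent shift.

After assembling e^{tJ} and conjugating by P, we get:

e^{tM} =
  [exp(2*t), 0]
  [t*exp(2*t), exp(2*t)]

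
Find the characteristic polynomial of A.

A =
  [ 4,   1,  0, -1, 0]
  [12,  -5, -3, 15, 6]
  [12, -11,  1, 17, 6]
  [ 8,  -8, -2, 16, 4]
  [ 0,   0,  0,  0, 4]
x^5 - 20*x^4 + 160*x^3 - 640*x^2 + 1280*x - 1024

Expanding det(x·I − A) (e.g. by cofactor expansion or by noting that A is similar to its Jordan form J, which has the same characteristic polynomial as A) gives
  χ_A(x) = x^5 - 20*x^4 + 160*x^3 - 640*x^2 + 1280*x - 1024
which factors as (x - 4)^5. The eigenvalues (with algebraic multiplicities) are λ = 4 with multiplicity 5.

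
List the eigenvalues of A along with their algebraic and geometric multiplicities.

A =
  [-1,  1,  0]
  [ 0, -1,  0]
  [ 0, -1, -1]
λ = -1: alg = 3, geom = 2

Step 1 — factor the characteristic polynomial to read off the algebraic multiplicities:
  χ_A(x) = (x + 1)^3

Step 2 — compute geometric multiplicities via the rank-nullity identity g(λ) = n − rank(A − λI):
  rank(A − (-1)·I) = 1, so dim ker(A − (-1)·I) = n − 1 = 2

Summary:
  λ = -1: algebraic multiplicity = 3, geometric multiplicity = 2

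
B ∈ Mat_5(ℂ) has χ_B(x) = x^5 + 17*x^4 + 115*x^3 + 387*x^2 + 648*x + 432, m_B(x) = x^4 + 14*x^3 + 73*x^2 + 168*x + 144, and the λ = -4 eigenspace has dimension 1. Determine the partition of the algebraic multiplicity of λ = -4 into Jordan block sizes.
Block sizes for λ = -4: [2]

Step 1 — from the characteristic polynomial, algebraic multiplicity of λ = -4 is 2. From dim ker(B − (-4)·I) = 1, there are exactly 1 Jordan blocks for λ = -4.
Step 2 — from the minimal polynomial, the factor (x + 4)^2 tells us the largest block for λ = -4 has size 2.
Step 3 — with total size 2, 1 blocks, and largest block 2, the block sizes (in nonincreasing order) are [2].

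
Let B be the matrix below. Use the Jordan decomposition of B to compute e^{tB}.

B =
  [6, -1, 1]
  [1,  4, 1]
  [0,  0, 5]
e^{tB} =
  [t*exp(5*t) + exp(5*t), -t*exp(5*t), t*exp(5*t)]
  [t*exp(5*t), -t*exp(5*t) + exp(5*t), t*exp(5*t)]
  [0, 0, exp(5*t)]

Strategy: write B = P · J · P⁻¹ where J is a Jordan canonical form, so e^{tB} = P · e^{tJ} · P⁻¹, and e^{tJ} can be computed block-by-block.

B has Jordan form
J =
  [5, 1, 0]
  [0, 5, 0]
  [0, 0, 5]
(up to reordering of blocks).

Per-block formulas:
  For a 2×2 Jordan block J_2(5): exp(t · J_2(5)) = e^(5t)·(I + t·N), where N is the 2×2 nilpotent shift.
  For a 1×1 block at λ = 5: exp(t · [5]) = [e^(5t)].

After assembling e^{tJ} and conjugating by P, we get:

e^{tB} =
  [t*exp(5*t) + exp(5*t), -t*exp(5*t), t*exp(5*t)]
  [t*exp(5*t), -t*exp(5*t) + exp(5*t), t*exp(5*t)]
  [0, 0, exp(5*t)]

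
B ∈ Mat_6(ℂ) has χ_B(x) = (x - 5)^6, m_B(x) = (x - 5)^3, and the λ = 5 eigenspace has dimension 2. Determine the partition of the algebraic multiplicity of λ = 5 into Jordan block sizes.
Block sizes for λ = 5: [3, 3]

Step 1 — from the characteristic polynomial, algebraic multiplicity of λ = 5 is 6. From dim ker(B − (5)·I) = 2, there are exactly 2 Jordan blocks for λ = 5.
Step 2 — from the minimal polynomial, the factor (x − 5)^3 tells us the largest block for λ = 5 has size 3.
Step 3 — with total size 6, 2 blocks, and largest block 3, the block sizes (in nonincreasing order) are [3, 3].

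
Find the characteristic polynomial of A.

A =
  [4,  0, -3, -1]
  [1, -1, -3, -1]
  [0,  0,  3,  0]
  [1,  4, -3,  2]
x^4 - 8*x^3 + 22*x^2 - 24*x + 9

Expanding det(x·I − A) (e.g. by cofactor expansion or by noting that A is similar to its Jordan form J, which has the same characteristic polynomial as A) gives
  χ_A(x) = x^4 - 8*x^3 + 22*x^2 - 24*x + 9
which factors as (x - 3)^2*(x - 1)^2. The eigenvalues (with algebraic multiplicities) are λ = 1 with multiplicity 2, λ = 3 with multiplicity 2.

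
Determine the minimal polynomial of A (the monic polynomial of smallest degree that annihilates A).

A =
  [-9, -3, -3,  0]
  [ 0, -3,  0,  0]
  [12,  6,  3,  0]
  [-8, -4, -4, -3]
x^2 + 6*x + 9

The characteristic polynomial is χ_A(x) = (x + 3)^4, so the eigenvalues are known. The minimal polynomial is
  m_A(x) = Π_λ (x − λ)^{k_λ}
where k_λ is the size of the *largest* Jordan block for λ (equivalently, the smallest k with (A − λI)^k v = 0 for every generalised eigenvector v of λ).

  λ = -3: largest Jordan block has size 2, contributing (x + 3)^2

So m_A(x) = (x + 3)^2 = x^2 + 6*x + 9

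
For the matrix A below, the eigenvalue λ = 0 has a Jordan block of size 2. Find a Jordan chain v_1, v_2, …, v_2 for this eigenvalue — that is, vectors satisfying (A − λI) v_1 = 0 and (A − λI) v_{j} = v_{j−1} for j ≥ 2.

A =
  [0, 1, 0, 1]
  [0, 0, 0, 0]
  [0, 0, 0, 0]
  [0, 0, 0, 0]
A Jordan chain for λ = 0 of length 2:
v_1 = (1, 0, 0, 0)ᵀ
v_2 = (0, 1, 0, 0)ᵀ

Let N = A − (0)·I. We want v_2 with N^2 v_2 = 0 but N^1 v_2 ≠ 0; then v_{j-1} := N · v_j for j = 2, …, 2.

Pick v_2 = (0, 1, 0, 0)ᵀ.
Then v_1 = N · v_2 = (1, 0, 0, 0)ᵀ.

Sanity check: (A − (0)·I) v_1 = (0, 0, 0, 0)ᵀ = 0. ✓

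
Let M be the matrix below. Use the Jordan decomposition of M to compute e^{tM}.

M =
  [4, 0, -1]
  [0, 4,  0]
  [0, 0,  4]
e^{tM} =
  [exp(4*t), 0, -t*exp(4*t)]
  [0, exp(4*t), 0]
  [0, 0, exp(4*t)]

Strategy: write M = P · J · P⁻¹ where J is a Jordan canonical form, so e^{tM} = P · e^{tJ} · P⁻¹, and e^{tJ} can be computed block-by-block.

M has Jordan form
J =
  [4, 1, 0]
  [0, 4, 0]
  [0, 0, 4]
(up to reordering of blocks).

Per-block formulas:
  For a 1×1 block at λ = 4: exp(t · [4]) = [e^(4t)].
  For a 2×2 Jordan block J_2(4): exp(t · J_2(4)) = e^(4t)·(I + t·N), where N is the 2×2 nilpotent shift.

After assembling e^{tJ} and conjugating by P, we get:

e^{tM} =
  [exp(4*t), 0, -t*exp(4*t)]
  [0, exp(4*t), 0]
  [0, 0, exp(4*t)]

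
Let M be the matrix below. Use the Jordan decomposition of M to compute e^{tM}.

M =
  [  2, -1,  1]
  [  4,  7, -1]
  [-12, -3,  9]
e^{tM} =
  [-4*t*exp(6*t) + exp(6*t), -t*exp(6*t), t*exp(6*t)]
  [4*t*exp(6*t), t*exp(6*t) + exp(6*t), -t*exp(6*t)]
  [-12*t*exp(6*t), -3*t*exp(6*t), 3*t*exp(6*t) + exp(6*t)]

Strategy: write M = P · J · P⁻¹ where J is a Jordan canonical form, so e^{tM} = P · e^{tJ} · P⁻¹, and e^{tJ} can be computed block-by-block.

M has Jordan form
J =
  [6, 1, 0]
  [0, 6, 0]
  [0, 0, 6]
(up to reordering of blocks).

Per-block formulas:
  For a 1×1 block at λ = 6: exp(t · [6]) = [e^(6t)].
  For a 2×2 Jordan block J_2(6): exp(t · J_2(6)) = e^(6t)·(I + t·N), where N is the 2×2 nilpotent shift.

After assembling e^{tJ} and conjugating by P, we get:

e^{tM} =
  [-4*t*exp(6*t) + exp(6*t), -t*exp(6*t), t*exp(6*t)]
  [4*t*exp(6*t), t*exp(6*t) + exp(6*t), -t*exp(6*t)]
  [-12*t*exp(6*t), -3*t*exp(6*t), 3*t*exp(6*t) + exp(6*t)]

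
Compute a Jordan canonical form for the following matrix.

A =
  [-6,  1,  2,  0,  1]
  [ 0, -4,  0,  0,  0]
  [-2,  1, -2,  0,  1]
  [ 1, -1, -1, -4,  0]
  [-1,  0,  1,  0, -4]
J_3(-4) ⊕ J_2(-4)

The characteristic polynomial is
  det(x·I − A) = x^5 + 20*x^4 + 160*x^3 + 640*x^2 + 1280*x + 1024 = (x + 4)^5

Eigenvalues and multiplicities (the geometric multiplicity of λ is n − rank(A − λI), which equals the number of Jordan blocks for λ):
  λ = -4: algebraic multiplicity = 5, geometric multiplicity = 2

Determining the block sizes for each eigenvalue:
  λ = -4: with am = 5 and gm = 2, the partition is not yet determined (e.g. several partitions of 5 into 2 parts exist). Let N = A − (-4)·I. Computing rank(N^1) = 3, rank(N^2) = 1, rank(N^3) = 0; the number of blocks of size ≥ j is rank(N^{j−1}) − rank(N^j), giving [2, 2, 1]. So we have 1 block(s) of size 3, 1 block(s) of size 2 → block sizes [3, 2]

Assembling the blocks gives a Jordan form
J =
  [-4,  1,  0,  0,  0]
  [ 0, -4,  1,  0,  0]
  [ 0,  0, -4,  0,  0]
  [ 0,  0,  0, -4,  1]
  [ 0,  0,  0,  0, -4]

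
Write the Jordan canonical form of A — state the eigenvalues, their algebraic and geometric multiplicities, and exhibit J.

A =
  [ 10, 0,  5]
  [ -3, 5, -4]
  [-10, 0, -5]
J_1(0) ⊕ J_2(5)

The characteristic polynomial is
  det(x·I − A) = x^3 - 10*x^2 + 25*x = x*(x - 5)^2

Eigenvalues and multiplicities (the geometric multiplicity of λ is n − rank(A − λI), which equals the number of Jordan blocks for λ):
  λ = 0: algebraic multiplicity = 1, geometric multiplicity = 1
  λ = 5: algebraic multiplicity = 2, geometric multiplicity = 1

Determining the block sizes for each eigenvalue:
  λ = 0: one block (gm = 1), so the single block has size am = 1 → block sizes [1]
  λ = 5: one block (gm = 1), so the single block has size am = 2 → block sizes [2]

Assembling the blocks gives a Jordan form
J =
  [0, 0, 0]
  [0, 5, 1]
  [0, 0, 5]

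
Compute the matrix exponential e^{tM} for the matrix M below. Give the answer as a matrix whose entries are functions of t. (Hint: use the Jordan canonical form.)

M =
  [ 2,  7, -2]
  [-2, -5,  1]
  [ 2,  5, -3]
e^{tM} =
  [-t^2*exp(-2*t) + 4*t*exp(-2*t) + exp(-2*t), -3*t^2*exp(-2*t)/2 + 7*t*exp(-2*t), t^2*exp(-2*t)/2 - 2*t*exp(-2*t)]
  [-2*t*exp(-2*t), -3*t*exp(-2*t) + exp(-2*t), t*exp(-2*t)]
  [-2*t^2*exp(-2*t) + 2*t*exp(-2*t), -3*t^2*exp(-2*t) + 5*t*exp(-2*t), t^2*exp(-2*t) - t*exp(-2*t) + exp(-2*t)]

Strategy: write M = P · J · P⁻¹ where J is a Jordan canonical form, so e^{tM} = P · e^{tJ} · P⁻¹, and e^{tJ} can be computed block-by-block.

M has Jordan form
J =
  [-2,  1,  0]
  [ 0, -2,  1]
  [ 0,  0, -2]
(up to reordering of blocks).

Per-block formulas:
  For a 3×3 Jordan block J_3(-2): exp(t · J_3(-2)) = e^(-2t)·(I + t·N + (t^2/2)·N^2), where N is the 3×3 nilpotent shift.

After assembling e^{tJ} and conjugating by P, we get:

e^{tM} =
  [-t^2*exp(-2*t) + 4*t*exp(-2*t) + exp(-2*t), -3*t^2*exp(-2*t)/2 + 7*t*exp(-2*t), t^2*exp(-2*t)/2 - 2*t*exp(-2*t)]
  [-2*t*exp(-2*t), -3*t*exp(-2*t) + exp(-2*t), t*exp(-2*t)]
  [-2*t^2*exp(-2*t) + 2*t*exp(-2*t), -3*t^2*exp(-2*t) + 5*t*exp(-2*t), t^2*exp(-2*t) - t*exp(-2*t) + exp(-2*t)]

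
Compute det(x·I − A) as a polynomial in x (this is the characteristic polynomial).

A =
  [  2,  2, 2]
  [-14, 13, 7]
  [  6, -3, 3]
x^3 - 18*x^2 + 108*x - 216

Expanding det(x·I − A) (e.g. by cofactor expansion or by noting that A is similar to its Jordan form J, which has the same characteristic polynomial as A) gives
  χ_A(x) = x^3 - 18*x^2 + 108*x - 216
which factors as (x - 6)^3. The eigenvalues (with algebraic multiplicities) are λ = 6 with multiplicity 3.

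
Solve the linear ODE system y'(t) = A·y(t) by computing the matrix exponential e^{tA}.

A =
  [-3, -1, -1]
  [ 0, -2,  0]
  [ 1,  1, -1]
e^{tA} =
  [-t*exp(-2*t) + exp(-2*t), -t*exp(-2*t), -t*exp(-2*t)]
  [0, exp(-2*t), 0]
  [t*exp(-2*t), t*exp(-2*t), t*exp(-2*t) + exp(-2*t)]

Strategy: write A = P · J · P⁻¹ where J is a Jordan canonical form, so e^{tA} = P · e^{tJ} · P⁻¹, and e^{tJ} can be computed block-by-block.

A has Jordan form
J =
  [-2,  1,  0]
  [ 0, -2,  0]
  [ 0,  0, -2]
(up to reordering of blocks).

Per-block formulas:
  For a 2×2 Jordan block J_2(-2): exp(t · J_2(-2)) = e^(-2t)·(I + t·N), where N is the 2×2 nilpotent shift.
  For a 1×1 block at λ = -2: exp(t · [-2]) = [e^(-2t)].

After assembling e^{tJ} and conjugating by P, we get:

e^{tA} =
  [-t*exp(-2*t) + exp(-2*t), -t*exp(-2*t), -t*exp(-2*t)]
  [0, exp(-2*t), 0]
  [t*exp(-2*t), t*exp(-2*t), t*exp(-2*t) + exp(-2*t)]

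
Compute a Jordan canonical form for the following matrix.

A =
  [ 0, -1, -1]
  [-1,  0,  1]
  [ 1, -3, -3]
J_3(-1)

The characteristic polynomial is
  det(x·I − A) = x^3 + 3*x^2 + 3*x + 1 = (x + 1)^3

Eigenvalues and multiplicities (the geometric multiplicity of λ is n − rank(A − λI), which equals the number of Jordan blocks for λ):
  λ = -1: algebraic multiplicity = 3, geometric multiplicity = 1

Determining the block sizes for each eigenvalue:
  λ = -1: one block (gm = 1), so the single block has size am = 3 → block sizes [3]

Assembling the blocks gives a Jordan form
J =
  [-1,  1,  0]
  [ 0, -1,  1]
  [ 0,  0, -1]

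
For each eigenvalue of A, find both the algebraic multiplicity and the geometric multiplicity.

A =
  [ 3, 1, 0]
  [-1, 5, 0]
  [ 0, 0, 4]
λ = 4: alg = 3, geom = 2

Step 1 — factor the characteristic polynomial to read off the algebraic multiplicities:
  χ_A(x) = (x - 4)^3

Step 2 — compute geometric multiplicities via the rank-nullity identity g(λ) = n − rank(A − λI):
  rank(A − (4)·I) = 1, so dim ker(A − (4)·I) = n − 1 = 2

Summary:
  λ = 4: algebraic multiplicity = 3, geometric multiplicity = 2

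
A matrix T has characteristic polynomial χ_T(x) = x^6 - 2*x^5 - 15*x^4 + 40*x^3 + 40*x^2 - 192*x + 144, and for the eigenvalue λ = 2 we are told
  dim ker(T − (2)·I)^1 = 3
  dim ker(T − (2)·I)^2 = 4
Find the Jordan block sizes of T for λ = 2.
Block sizes for λ = 2: [2, 1, 1]

From the dimensions of kernels of powers, the number of Jordan blocks of size at least j is d_j − d_{j−1} where d_j = dim ker(N^j) (with d_0 = 0). Computing the differences gives [3, 1].
The number of blocks of size exactly k is (#blocks of size ≥ k) − (#blocks of size ≥ k + 1), so the partition is: 2 block(s) of size 1, 1 block(s) of size 2.
In nonincreasing order the block sizes are [2, 1, 1].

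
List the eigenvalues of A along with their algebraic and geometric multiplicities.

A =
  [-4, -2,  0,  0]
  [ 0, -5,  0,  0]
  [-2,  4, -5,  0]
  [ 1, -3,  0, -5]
λ = -5: alg = 3, geom = 2; λ = -4: alg = 1, geom = 1

Step 1 — factor the characteristic polynomial to read off the algebraic multiplicities:
  χ_A(x) = (x + 4)*(x + 5)^3

Step 2 — compute geometric multiplicities via the rank-nullity identity g(λ) = n − rank(A − λI):
  rank(A − (-5)·I) = 2, so dim ker(A − (-5)·I) = n − 2 = 2
  rank(A − (-4)·I) = 3, so dim ker(A − (-4)·I) = n − 3 = 1

Summary:
  λ = -5: algebraic multiplicity = 3, geometric multiplicity = 2
  λ = -4: algebraic multiplicity = 1, geometric multiplicity = 1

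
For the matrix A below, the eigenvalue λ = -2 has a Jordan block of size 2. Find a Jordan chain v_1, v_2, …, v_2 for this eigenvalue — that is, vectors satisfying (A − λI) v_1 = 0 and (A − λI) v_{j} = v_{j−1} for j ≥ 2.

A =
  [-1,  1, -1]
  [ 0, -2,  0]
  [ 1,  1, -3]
A Jordan chain for λ = -2 of length 2:
v_1 = (1, 0, 1)ᵀ
v_2 = (1, 0, 0)ᵀ

Let N = A − (-2)·I. We want v_2 with N^2 v_2 = 0 but N^1 v_2 ≠ 0; then v_{j-1} := N · v_j for j = 2, …, 2.

Pick v_2 = (1, 0, 0)ᵀ.
Then v_1 = N · v_2 = (1, 0, 1)ᵀ.

Sanity check: (A − (-2)·I) v_1 = (0, 0, 0)ᵀ = 0. ✓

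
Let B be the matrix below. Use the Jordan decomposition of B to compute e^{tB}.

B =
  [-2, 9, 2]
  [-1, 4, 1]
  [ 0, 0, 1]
e^{tB} =
  [-3*t*exp(t) + exp(t), 9*t*exp(t), 3*t^2*exp(t)/2 + 2*t*exp(t)]
  [-t*exp(t), 3*t*exp(t) + exp(t), t^2*exp(t)/2 + t*exp(t)]
  [0, 0, exp(t)]

Strategy: write B = P · J · P⁻¹ where J is a Jordan canonical form, so e^{tB} = P · e^{tJ} · P⁻¹, and e^{tJ} can be computed block-by-block.

B has Jordan form
J =
  [1, 1, 0]
  [0, 1, 1]
  [0, 0, 1]
(up to reordering of blocks).

Per-block formulas:
  For a 3×3 Jordan block J_3(1): exp(t · J_3(1)) = e^(1t)·(I + t·N + (t^2/2)·N^2), where N is the 3×3 nilpotent shift.

After assembling e^{tJ} and conjugating by P, we get:

e^{tB} =
  [-3*t*exp(t) + exp(t), 9*t*exp(t), 3*t^2*exp(t)/2 + 2*t*exp(t)]
  [-t*exp(t), 3*t*exp(t) + exp(t), t^2*exp(t)/2 + t*exp(t)]
  [0, 0, exp(t)]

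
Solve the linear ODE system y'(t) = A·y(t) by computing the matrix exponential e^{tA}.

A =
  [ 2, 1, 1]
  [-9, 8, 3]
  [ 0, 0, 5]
e^{tA} =
  [-3*t*exp(5*t) + exp(5*t), t*exp(5*t), t*exp(5*t)]
  [-9*t*exp(5*t), 3*t*exp(5*t) + exp(5*t), 3*t*exp(5*t)]
  [0, 0, exp(5*t)]

Strategy: write A = P · J · P⁻¹ where J is a Jordan canonical form, so e^{tA} = P · e^{tJ} · P⁻¹, and e^{tJ} can be computed block-by-block.

A has Jordan form
J =
  [5, 1, 0]
  [0, 5, 0]
  [0, 0, 5]
(up to reordering of blocks).

Per-block formulas:
  For a 1×1 block at λ = 5: exp(t · [5]) = [e^(5t)].
  For a 2×2 Jordan block J_2(5): exp(t · J_2(5)) = e^(5t)·(I + t·N), where N is the 2×2 nilpotent shift.

After assembling e^{tJ} and conjugating by P, we get:

e^{tA} =
  [-3*t*exp(5*t) + exp(5*t), t*exp(5*t), t*exp(5*t)]
  [-9*t*exp(5*t), 3*t*exp(5*t) + exp(5*t), 3*t*exp(5*t)]
  [0, 0, exp(5*t)]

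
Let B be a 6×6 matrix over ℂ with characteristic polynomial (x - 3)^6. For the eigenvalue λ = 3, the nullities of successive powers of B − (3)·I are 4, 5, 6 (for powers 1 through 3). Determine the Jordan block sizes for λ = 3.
Block sizes for λ = 3: [3, 1, 1, 1]

From the dimensions of kernels of powers, the number of Jordan blocks of size at least j is d_j − d_{j−1} where d_j = dim ker(N^j) (with d_0 = 0). Computing the differences gives [4, 1, 1].
The number of blocks of size exactly k is (#blocks of size ≥ k) − (#blocks of size ≥ k + 1), so the partition is: 3 block(s) of size 1, 1 block(s) of size 3.
In nonincreasing order the block sizes are [3, 1, 1, 1].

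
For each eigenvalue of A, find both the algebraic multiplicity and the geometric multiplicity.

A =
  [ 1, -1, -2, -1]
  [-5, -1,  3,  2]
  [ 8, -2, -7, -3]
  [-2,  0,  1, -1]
λ = -2: alg = 4, geom = 2

Step 1 — factor the characteristic polynomial to read off the algebraic multiplicities:
  χ_A(x) = (x + 2)^4

Step 2 — compute geometric multiplicities via the rank-nullity identity g(λ) = n − rank(A − λI):
  rank(A − (-2)·I) = 2, so dim ker(A − (-2)·I) = n − 2 = 2

Summary:
  λ = -2: algebraic multiplicity = 4, geometric multiplicity = 2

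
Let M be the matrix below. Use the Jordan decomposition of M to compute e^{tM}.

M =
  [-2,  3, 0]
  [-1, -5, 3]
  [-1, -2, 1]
e^{tM} =
  [-3*t^2*exp(-2*t)/2 + exp(-2*t), -9*t^2*exp(-2*t)/2 + 3*t*exp(-2*t), 9*t^2*exp(-2*t)/2]
  [-t*exp(-2*t), -3*t*exp(-2*t) + exp(-2*t), 3*t*exp(-2*t)]
  [-t^2*exp(-2*t)/2 - t*exp(-2*t), -3*t^2*exp(-2*t)/2 - 2*t*exp(-2*t), 3*t^2*exp(-2*t)/2 + 3*t*exp(-2*t) + exp(-2*t)]

Strategy: write M = P · J · P⁻¹ where J is a Jordan canonical form, so e^{tM} = P · e^{tJ} · P⁻¹, and e^{tJ} can be computed block-by-block.

M has Jordan form
J =
  [-2,  1,  0]
  [ 0, -2,  1]
  [ 0,  0, -2]
(up to reordering of blocks).

Per-block formulas:
  For a 3×3 Jordan block J_3(-2): exp(t · J_3(-2)) = e^(-2t)·(I + t·N + (t^2/2)·N^2), where N is the 3×3 nilpotent shift.

After assembling e^{tJ} and conjugating by P, we get:

e^{tM} =
  [-3*t^2*exp(-2*t)/2 + exp(-2*t), -9*t^2*exp(-2*t)/2 + 3*t*exp(-2*t), 9*t^2*exp(-2*t)/2]
  [-t*exp(-2*t), -3*t*exp(-2*t) + exp(-2*t), 3*t*exp(-2*t)]
  [-t^2*exp(-2*t)/2 - t*exp(-2*t), -3*t^2*exp(-2*t)/2 - 2*t*exp(-2*t), 3*t^2*exp(-2*t)/2 + 3*t*exp(-2*t) + exp(-2*t)]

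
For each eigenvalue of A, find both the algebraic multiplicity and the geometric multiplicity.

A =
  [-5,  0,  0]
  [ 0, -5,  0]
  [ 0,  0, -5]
λ = -5: alg = 3, geom = 3

Step 1 — factor the characteristic polynomial to read off the algebraic multiplicities:
  χ_A(x) = (x + 5)^3

Step 2 — compute geometric multiplicities via the rank-nullity identity g(λ) = n − rank(A − λI):
  rank(A − (-5)·I) = 0, so dim ker(A − (-5)·I) = n − 0 = 3

Summary:
  λ = -5: algebraic multiplicity = 3, geometric multiplicity = 3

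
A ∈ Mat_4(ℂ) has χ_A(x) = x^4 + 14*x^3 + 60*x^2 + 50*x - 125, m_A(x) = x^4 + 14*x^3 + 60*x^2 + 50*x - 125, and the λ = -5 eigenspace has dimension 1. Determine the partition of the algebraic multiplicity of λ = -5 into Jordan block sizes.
Block sizes for λ = -5: [3]

Step 1 — from the characteristic polynomial, algebraic multiplicity of λ = -5 is 3. From dim ker(A − (-5)·I) = 1, there are exactly 1 Jordan blocks for λ = -5.
Step 2 — from the minimal polynomial, the factor (x + 5)^3 tells us the largest block for λ = -5 has size 3.
Step 3 — with total size 3, 1 blocks, and largest block 3, the block sizes (in nonincreasing order) are [3].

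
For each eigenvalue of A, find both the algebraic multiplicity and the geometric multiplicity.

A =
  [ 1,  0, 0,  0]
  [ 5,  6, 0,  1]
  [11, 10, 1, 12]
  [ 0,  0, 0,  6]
λ = 1: alg = 2, geom = 1; λ = 6: alg = 2, geom = 1

Step 1 — factor the characteristic polynomial to read off the algebraic multiplicities:
  χ_A(x) = (x - 6)^2*(x - 1)^2

Step 2 — compute geometric multiplicities via the rank-nullity identity g(λ) = n − rank(A − λI):
  rank(A − (1)·I) = 3, so dim ker(A − (1)·I) = n − 3 = 1
  rank(A − (6)·I) = 3, so dim ker(A − (6)·I) = n − 3 = 1

Summary:
  λ = 1: algebraic multiplicity = 2, geometric multiplicity = 1
  λ = 6: algebraic multiplicity = 2, geometric multiplicity = 1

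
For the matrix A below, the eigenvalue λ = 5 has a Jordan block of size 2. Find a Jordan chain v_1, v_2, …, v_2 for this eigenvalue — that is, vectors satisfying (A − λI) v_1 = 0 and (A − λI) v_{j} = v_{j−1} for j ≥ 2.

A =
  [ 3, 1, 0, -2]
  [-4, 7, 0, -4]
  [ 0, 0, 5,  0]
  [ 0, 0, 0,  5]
A Jordan chain for λ = 5 of length 2:
v_1 = (-2, -4, 0, 0)ᵀ
v_2 = (1, 0, 0, 0)ᵀ

Let N = A − (5)·I. We want v_2 with N^2 v_2 = 0 but N^1 v_2 ≠ 0; then v_{j-1} := N · v_j for j = 2, …, 2.

Pick v_2 = (1, 0, 0, 0)ᵀ.
Then v_1 = N · v_2 = (-2, -4, 0, 0)ᵀ.

Sanity check: (A − (5)·I) v_1 = (0, 0, 0, 0)ᵀ = 0. ✓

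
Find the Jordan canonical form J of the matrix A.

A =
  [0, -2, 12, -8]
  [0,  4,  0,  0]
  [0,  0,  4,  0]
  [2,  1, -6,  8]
J_2(4) ⊕ J_1(4) ⊕ J_1(4)

The characteristic polynomial is
  det(x·I − A) = x^4 - 16*x^3 + 96*x^2 - 256*x + 256 = (x - 4)^4

Eigenvalues and multiplicities (the geometric multiplicity of λ is n − rank(A − λI), which equals the number of Jordan blocks for λ):
  λ = 4: algebraic multiplicity = 4, geometric multiplicity = 3

Determining the block sizes for each eigenvalue:
  λ = 4: 3 blocks summing to 4 forces exactly one block of size 2 and the rest size 1 → block sizes [2, 1, 1]

Assembling the blocks gives a Jordan form
J =
  [4, 1, 0, 0]
  [0, 4, 0, 0]
  [0, 0, 4, 0]
  [0, 0, 0, 4]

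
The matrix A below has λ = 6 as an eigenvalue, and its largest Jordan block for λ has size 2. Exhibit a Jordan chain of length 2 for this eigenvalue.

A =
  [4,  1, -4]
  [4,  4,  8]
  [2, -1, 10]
A Jordan chain for λ = 6 of length 2:
v_1 = (-2, 4, 2)ᵀ
v_2 = (1, 0, 0)ᵀ

Let N = A − (6)·I. We want v_2 with N^2 v_2 = 0 but N^1 v_2 ≠ 0; then v_{j-1} := N · v_j for j = 2, …, 2.

Pick v_2 = (1, 0, 0)ᵀ.
Then v_1 = N · v_2 = (-2, 4, 2)ᵀ.

Sanity check: (A − (6)·I) v_1 = (0, 0, 0)ᵀ = 0. ✓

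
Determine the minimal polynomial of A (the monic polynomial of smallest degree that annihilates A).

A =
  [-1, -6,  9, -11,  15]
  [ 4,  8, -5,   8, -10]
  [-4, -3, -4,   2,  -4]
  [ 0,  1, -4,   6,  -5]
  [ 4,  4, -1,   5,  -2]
x^4 - 4*x^3 - 2*x^2 + 12*x + 9

The characteristic polynomial is χ_A(x) = (x - 3)^3*(x + 1)^2, so the eigenvalues are known. The minimal polynomial is
  m_A(x) = Π_λ (x − λ)^{k_λ}
where k_λ is the size of the *largest* Jordan block for λ (equivalently, the smallest k with (A − λI)^k v = 0 for every generalised eigenvector v of λ).

  λ = -1: largest Jordan block has size 2, contributing (x + 1)^2
  λ = 3: largest Jordan block has size 2, contributing (x − 3)^2

So m_A(x) = (x - 3)^2*(x + 1)^2 = x^4 - 4*x^3 - 2*x^2 + 12*x + 9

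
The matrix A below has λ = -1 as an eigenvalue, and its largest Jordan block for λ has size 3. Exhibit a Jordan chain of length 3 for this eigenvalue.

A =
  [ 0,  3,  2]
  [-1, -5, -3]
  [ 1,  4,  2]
A Jordan chain for λ = -1 of length 3:
v_1 = (-1, 1, -1)ᵀ
v_2 = (3, -4, 4)ᵀ
v_3 = (0, 1, 0)ᵀ

Let N = A − (-1)·I. We want v_3 with N^3 v_3 = 0 but N^2 v_3 ≠ 0; then v_{j-1} := N · v_j for j = 3, …, 2.

Pick v_3 = (0, 1, 0)ᵀ.
Then v_2 = N · v_3 = (3, -4, 4)ᵀ.
Then v_1 = N · v_2 = (-1, 1, -1)ᵀ.

Sanity check: (A − (-1)·I) v_1 = (0, 0, 0)ᵀ = 0. ✓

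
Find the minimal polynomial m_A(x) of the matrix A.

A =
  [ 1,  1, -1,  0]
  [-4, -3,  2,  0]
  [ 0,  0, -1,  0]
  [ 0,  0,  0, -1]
x^2 + 2*x + 1

The characteristic polynomial is χ_A(x) = (x + 1)^4, so the eigenvalues are known. The minimal polynomial is
  m_A(x) = Π_λ (x − λ)^{k_λ}
where k_λ is the size of the *largest* Jordan block for λ (equivalently, the smallest k with (A − λI)^k v = 0 for every generalised eigenvector v of λ).

  λ = -1: largest Jordan block has size 2, contributing (x + 1)^2

So m_A(x) = (x + 1)^2 = x^2 + 2*x + 1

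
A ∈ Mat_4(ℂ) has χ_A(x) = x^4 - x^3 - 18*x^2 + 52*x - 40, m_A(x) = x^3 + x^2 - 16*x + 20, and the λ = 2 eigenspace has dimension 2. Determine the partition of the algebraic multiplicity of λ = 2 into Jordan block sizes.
Block sizes for λ = 2: [2, 1]

Step 1 — from the characteristic polynomial, algebraic multiplicity of λ = 2 is 3. From dim ker(A − (2)·I) = 2, there are exactly 2 Jordan blocks for λ = 2.
Step 2 — from the minimal polynomial, the factor (x − 2)^2 tells us the largest block for λ = 2 has size 2.
Step 3 — with total size 3, 2 blocks, and largest block 2, the block sizes (in nonincreasing order) are [2, 1].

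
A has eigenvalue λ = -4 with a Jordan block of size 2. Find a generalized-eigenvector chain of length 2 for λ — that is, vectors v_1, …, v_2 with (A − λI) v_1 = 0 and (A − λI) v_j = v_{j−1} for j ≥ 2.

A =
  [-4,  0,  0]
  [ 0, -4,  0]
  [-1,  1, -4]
A Jordan chain for λ = -4 of length 2:
v_1 = (0, 0, -1)ᵀ
v_2 = (1, 0, 0)ᵀ

Let N = A − (-4)·I. We want v_2 with N^2 v_2 = 0 but N^1 v_2 ≠ 0; then v_{j-1} := N · v_j for j = 2, …, 2.

Pick v_2 = (1, 0, 0)ᵀ.
Then v_1 = N · v_2 = (0, 0, -1)ᵀ.

Sanity check: (A − (-4)·I) v_1 = (0, 0, 0)ᵀ = 0. ✓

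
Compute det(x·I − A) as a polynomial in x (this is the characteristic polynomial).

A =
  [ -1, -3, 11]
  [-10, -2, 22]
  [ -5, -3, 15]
x^3 - 12*x^2 + 48*x - 64

Expanding det(x·I − A) (e.g. by cofactor expansion or by noting that A is similar to its Jordan form J, which has the same characteristic polynomial as A) gives
  χ_A(x) = x^3 - 12*x^2 + 48*x - 64
which factors as (x - 4)^3. The eigenvalues (with algebraic multiplicities) are λ = 4 with multiplicity 3.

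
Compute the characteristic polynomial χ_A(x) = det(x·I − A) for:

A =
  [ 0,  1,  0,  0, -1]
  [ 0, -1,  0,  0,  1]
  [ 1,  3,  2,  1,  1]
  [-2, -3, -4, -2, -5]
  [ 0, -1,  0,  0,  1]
x^5

Expanding det(x·I − A) (e.g. by cofactor expansion or by noting that A is similar to its Jordan form J, which has the same characteristic polynomial as A) gives
  χ_A(x) = x^5
which factors as x^5. The eigenvalues (with algebraic multiplicities) are λ = 0 with multiplicity 5.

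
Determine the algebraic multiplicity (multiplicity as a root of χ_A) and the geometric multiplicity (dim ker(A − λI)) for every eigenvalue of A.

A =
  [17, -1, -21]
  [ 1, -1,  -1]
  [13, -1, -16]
λ = 0: alg = 3, geom = 1

Step 1 — factor the characteristic polynomial to read off the algebraic multiplicities:
  χ_A(x) = x^3

Step 2 — compute geometric multiplicities via the rank-nullity identity g(λ) = n − rank(A − λI):
  rank(A − (0)·I) = 2, so dim ker(A − (0)·I) = n − 2 = 1

Summary:
  λ = 0: algebraic multiplicity = 3, geometric multiplicity = 1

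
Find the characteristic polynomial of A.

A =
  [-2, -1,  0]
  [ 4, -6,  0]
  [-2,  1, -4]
x^3 + 12*x^2 + 48*x + 64

Expanding det(x·I − A) (e.g. by cofactor expansion or by noting that A is similar to its Jordan form J, which has the same characteristic polynomial as A) gives
  χ_A(x) = x^3 + 12*x^2 + 48*x + 64
which factors as (x + 4)^3. The eigenvalues (with algebraic multiplicities) are λ = -4 with multiplicity 3.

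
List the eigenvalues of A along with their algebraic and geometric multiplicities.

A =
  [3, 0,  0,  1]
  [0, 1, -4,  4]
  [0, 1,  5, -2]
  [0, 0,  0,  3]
λ = 3: alg = 4, geom = 2

Step 1 — factor the characteristic polynomial to read off the algebraic multiplicities:
  χ_A(x) = (x - 3)^4

Step 2 — compute geometric multiplicities via the rank-nullity identity g(λ) = n − rank(A − λI):
  rank(A − (3)·I) = 2, so dim ker(A − (3)·I) = n − 2 = 2

Summary:
  λ = 3: algebraic multiplicity = 4, geometric multiplicity = 2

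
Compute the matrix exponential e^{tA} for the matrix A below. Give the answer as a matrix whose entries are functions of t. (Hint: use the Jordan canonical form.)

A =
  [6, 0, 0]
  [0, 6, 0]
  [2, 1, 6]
e^{tA} =
  [exp(6*t), 0, 0]
  [0, exp(6*t), 0]
  [2*t*exp(6*t), t*exp(6*t), exp(6*t)]

Strategy: write A = P · J · P⁻¹ where J is a Jordan canonical form, so e^{tA} = P · e^{tJ} · P⁻¹, and e^{tJ} can be computed block-by-block.

A has Jordan form
J =
  [6, 1, 0]
  [0, 6, 0]
  [0, 0, 6]
(up to reordering of blocks).

Per-block formulas:
  For a 1×1 block at λ = 6: exp(t · [6]) = [e^(6t)].
  For a 2×2 Jordan block J_2(6): exp(t · J_2(6)) = e^(6t)·(I + t·N), where N is the 2×2 nilpotent shift.

After assembling e^{tJ} and conjugating by P, we get:

e^{tA} =
  [exp(6*t), 0, 0]
  [0, exp(6*t), 0]
  [2*t*exp(6*t), t*exp(6*t), exp(6*t)]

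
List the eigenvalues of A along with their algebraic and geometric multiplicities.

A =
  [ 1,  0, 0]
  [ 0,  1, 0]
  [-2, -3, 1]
λ = 1: alg = 3, geom = 2

Step 1 — factor the characteristic polynomial to read off the algebraic multiplicities:
  χ_A(x) = (x - 1)^3

Step 2 — compute geometric multiplicities via the rank-nullity identity g(λ) = n − rank(A − λI):
  rank(A − (1)·I) = 1, so dim ker(A − (1)·I) = n − 1 = 2

Summary:
  λ = 1: algebraic multiplicity = 3, geometric multiplicity = 2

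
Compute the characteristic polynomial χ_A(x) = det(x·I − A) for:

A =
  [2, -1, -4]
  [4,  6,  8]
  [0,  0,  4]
x^3 - 12*x^2 + 48*x - 64

Expanding det(x·I − A) (e.g. by cofactor expansion or by noting that A is similar to its Jordan form J, which has the same characteristic polynomial as A) gives
  χ_A(x) = x^3 - 12*x^2 + 48*x - 64
which factors as (x - 4)^3. The eigenvalues (with algebraic multiplicities) are λ = 4 with multiplicity 3.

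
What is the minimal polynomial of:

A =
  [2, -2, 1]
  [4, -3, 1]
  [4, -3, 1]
x^3

The characteristic polynomial is χ_A(x) = x^3, so the eigenvalues are known. The minimal polynomial is
  m_A(x) = Π_λ (x − λ)^{k_λ}
where k_λ is the size of the *largest* Jordan block for λ (equivalently, the smallest k with (A − λI)^k v = 0 for every generalised eigenvector v of λ).

  λ = 0: largest Jordan block has size 3, contributing (x − 0)^3

So m_A(x) = x^3 = x^3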